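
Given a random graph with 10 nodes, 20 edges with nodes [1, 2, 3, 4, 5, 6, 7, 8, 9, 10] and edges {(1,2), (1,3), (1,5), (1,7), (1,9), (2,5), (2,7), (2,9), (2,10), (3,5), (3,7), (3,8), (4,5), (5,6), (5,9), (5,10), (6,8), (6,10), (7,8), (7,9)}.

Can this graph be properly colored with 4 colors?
Yes, G is 4-colorable

A valid 4-coloring: color 1: [5, 7]; color 2: [2, 3, 4, 6]; color 3: [1, 8, 10]; color 4: [9].
(χ(G) = 4 ≤ 4.)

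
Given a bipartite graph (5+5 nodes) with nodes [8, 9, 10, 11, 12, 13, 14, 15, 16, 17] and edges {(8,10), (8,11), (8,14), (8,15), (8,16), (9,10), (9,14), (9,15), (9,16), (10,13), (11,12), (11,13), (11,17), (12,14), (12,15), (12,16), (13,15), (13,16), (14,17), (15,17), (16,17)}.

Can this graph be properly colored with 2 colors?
A valid 2-coloring: color 1: [10, 11, 14, 15, 16]; color 2: [8, 9, 12, 13, 17].
(χ(G) = 2 ≤ 2.)

Yes, G is 2-colorable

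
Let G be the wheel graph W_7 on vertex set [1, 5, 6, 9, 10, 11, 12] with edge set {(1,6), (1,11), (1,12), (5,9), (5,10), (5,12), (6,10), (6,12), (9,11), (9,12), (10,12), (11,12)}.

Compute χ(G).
χ(G) = 3

Clique number ω(G) = 3 (lower bound: χ ≥ ω).
The clique on [1, 11, 12] has size 3, forcing χ ≥ 3, and the coloring below uses 3 colors, so χ(G) = 3.
A valid 3-coloring: color 1: [12]; color 2: [1, 9, 10]; color 3: [5, 6, 11].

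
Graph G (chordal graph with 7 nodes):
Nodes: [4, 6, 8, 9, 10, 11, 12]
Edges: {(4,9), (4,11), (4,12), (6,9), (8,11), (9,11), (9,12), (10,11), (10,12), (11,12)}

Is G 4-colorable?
A valid 4-coloring: color 1: [6, 11]; color 2: [8, 9, 10]; color 3: [12]; color 4: [4].
(χ(G) = 4 ≤ 4.)

Yes, G is 4-colorable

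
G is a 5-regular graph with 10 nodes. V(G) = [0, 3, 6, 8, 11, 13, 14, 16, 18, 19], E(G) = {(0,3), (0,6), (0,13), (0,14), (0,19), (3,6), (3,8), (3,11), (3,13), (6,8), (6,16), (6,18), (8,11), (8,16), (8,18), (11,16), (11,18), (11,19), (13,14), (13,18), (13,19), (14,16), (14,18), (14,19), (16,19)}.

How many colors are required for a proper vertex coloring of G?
Clique number ω(G) = 4 (lower bound: χ ≥ ω).
The clique on [0, 13, 14, 19] has size 4, forcing χ ≥ 4, and the coloring below uses 4 colors, so χ(G) = 4.
A valid 4-coloring: color 1: [3, 18, 19]; color 2: [6, 11, 14]; color 3: [0, 16]; color 4: [8, 13].

χ(G) = 4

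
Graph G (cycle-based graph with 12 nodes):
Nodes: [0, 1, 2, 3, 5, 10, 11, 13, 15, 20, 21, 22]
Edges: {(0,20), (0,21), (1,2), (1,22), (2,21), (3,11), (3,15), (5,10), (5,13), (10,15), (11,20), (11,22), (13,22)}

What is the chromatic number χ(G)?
Clique number ω(G) = 2 (lower bound: χ ≥ ω).
Odd cycle [2, 21, 0, 20, 11, 22, 1] needs 3 colors (χ ≥ 3).
The coloring below uses 3 colors, so χ(G) = 3.
A valid 3-coloring: color 1: [5, 15, 20, 21, 22]; color 2: [0, 2, 10, 11, 13]; color 3: [1, 3].

χ(G) = 3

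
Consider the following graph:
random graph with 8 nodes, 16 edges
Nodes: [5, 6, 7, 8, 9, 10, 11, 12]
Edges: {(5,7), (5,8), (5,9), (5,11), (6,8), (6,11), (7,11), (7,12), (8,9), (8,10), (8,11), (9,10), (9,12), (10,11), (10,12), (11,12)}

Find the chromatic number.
Clique number ω(G) = 3 (lower bound: χ ≥ ω).
Odd cycle [5, 7, 12, 10, 8] needs 3 colors (χ ≥ 3).
Vertex 11 is adjacent to every vertex of [5, 7, 8, 10, 12], which already need 3 colors among themselves, so 11 needs a new color (χ ≥ 4).
The coloring below uses 4 colors, so χ(G) = 4.
A valid 4-coloring: color 1: [9, 11]; color 2: [7, 8]; color 3: [5, 6, 10]; color 4: [12].

χ(G) = 4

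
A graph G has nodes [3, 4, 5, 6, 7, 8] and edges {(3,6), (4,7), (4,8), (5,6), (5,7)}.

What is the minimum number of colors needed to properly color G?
Clique number ω(G) = 2 (lower bound: χ ≥ ω).
The graph is bipartite (no odd cycle), so 2 colors suffice: χ(G) = 2.
A valid 2-coloring: color 1: [6, 7, 8]; color 2: [3, 4, 5].

χ(G) = 2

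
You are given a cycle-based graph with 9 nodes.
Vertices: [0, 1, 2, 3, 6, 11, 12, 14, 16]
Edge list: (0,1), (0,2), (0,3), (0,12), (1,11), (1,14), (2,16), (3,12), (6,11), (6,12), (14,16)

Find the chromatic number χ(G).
Clique number ω(G) = 3 (lower bound: χ ≥ ω).
The clique on [0, 3, 12] has size 3, forcing χ ≥ 3, and the coloring below uses 3 colors, so χ(G) = 3.
A valid 3-coloring: color 1: [0, 11, 16]; color 2: [1, 2, 12]; color 3: [3, 6, 14].

χ(G) = 3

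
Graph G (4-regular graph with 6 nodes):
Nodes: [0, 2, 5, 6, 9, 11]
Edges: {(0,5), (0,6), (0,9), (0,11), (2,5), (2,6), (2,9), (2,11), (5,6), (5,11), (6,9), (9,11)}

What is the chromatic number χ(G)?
Clique number ω(G) = 3 (lower bound: χ ≥ ω).
The clique on [0, 9, 11] has size 3, forcing χ ≥ 3, and the coloring below uses 3 colors, so χ(G) = 3.
A valid 3-coloring: color 1: [0, 2]; color 2: [6, 11]; color 3: [5, 9].

χ(G) = 3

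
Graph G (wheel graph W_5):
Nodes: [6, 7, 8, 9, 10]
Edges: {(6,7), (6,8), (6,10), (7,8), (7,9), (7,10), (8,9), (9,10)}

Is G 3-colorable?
A valid 3-coloring: color 1: [7]; color 2: [6, 9]; color 3: [8, 10].
(χ(G) = 3 ≤ 3.)

Yes, G is 3-colorable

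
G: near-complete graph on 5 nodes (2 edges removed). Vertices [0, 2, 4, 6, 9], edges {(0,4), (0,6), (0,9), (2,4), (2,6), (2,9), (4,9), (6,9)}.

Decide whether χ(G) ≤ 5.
Yes, G is 5-colorable

A valid 5-coloring: color 1: [9]; color 2: [0, 2]; color 3: [4, 6].
(χ(G) = 3 ≤ 5.)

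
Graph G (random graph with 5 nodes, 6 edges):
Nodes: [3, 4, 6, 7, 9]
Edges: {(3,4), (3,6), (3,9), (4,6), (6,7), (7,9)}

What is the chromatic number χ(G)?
χ(G) = 3

Clique number ω(G) = 3 (lower bound: χ ≥ ω).
The clique on [3, 4, 6] has size 3, forcing χ ≥ 3, and the coloring below uses 3 colors, so χ(G) = 3.
A valid 3-coloring: color 1: [6, 9]; color 2: [3, 7]; color 3: [4].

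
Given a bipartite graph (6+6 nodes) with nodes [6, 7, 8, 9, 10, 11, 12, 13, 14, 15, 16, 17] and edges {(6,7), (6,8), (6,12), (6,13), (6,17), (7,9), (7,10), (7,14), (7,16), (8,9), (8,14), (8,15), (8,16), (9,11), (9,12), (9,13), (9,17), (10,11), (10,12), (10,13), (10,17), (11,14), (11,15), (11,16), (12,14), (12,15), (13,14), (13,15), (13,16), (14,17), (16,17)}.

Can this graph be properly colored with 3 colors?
A valid 3-coloring: color 1: [7, 8, 11, 12, 13, 17]; color 2: [6, 9, 10, 14, 15, 16].
(χ(G) = 2 ≤ 3.)

Yes, G is 3-colorable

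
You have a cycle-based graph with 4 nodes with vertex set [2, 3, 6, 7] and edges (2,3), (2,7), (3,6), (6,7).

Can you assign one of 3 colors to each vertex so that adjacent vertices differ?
A valid 3-coloring: color 1: [3, 7]; color 2: [2, 6].
(χ(G) = 2 ≤ 3.)

Yes, G is 3-colorable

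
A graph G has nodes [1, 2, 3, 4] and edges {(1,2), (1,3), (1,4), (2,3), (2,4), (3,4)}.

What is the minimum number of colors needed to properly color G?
Clique number ω(G) = 4 (lower bound: χ ≥ ω).
The clique on [1, 2, 3, 4] has size 4, forcing χ ≥ 4, and the coloring below uses 4 colors, so χ(G) = 4.
A valid 4-coloring: color 1: [4]; color 2: [3]; color 3: [2]; color 4: [1].

χ(G) = 4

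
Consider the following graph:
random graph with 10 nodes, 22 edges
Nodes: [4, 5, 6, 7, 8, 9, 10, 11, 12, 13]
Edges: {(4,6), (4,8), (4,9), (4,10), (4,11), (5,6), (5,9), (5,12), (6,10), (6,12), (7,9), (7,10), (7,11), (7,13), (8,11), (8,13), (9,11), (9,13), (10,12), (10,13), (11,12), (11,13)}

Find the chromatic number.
Clique number ω(G) = 4 (lower bound: χ ≥ ω).
The clique on [7, 9, 11, 13] has size 4, forcing χ ≥ 4, and the coloring below uses 4 colors, so χ(G) = 4.
A valid 4-coloring: color 1: [5, 10, 11]; color 2: [6, 8, 9]; color 3: [4, 12, 13]; color 4: [7].

χ(G) = 4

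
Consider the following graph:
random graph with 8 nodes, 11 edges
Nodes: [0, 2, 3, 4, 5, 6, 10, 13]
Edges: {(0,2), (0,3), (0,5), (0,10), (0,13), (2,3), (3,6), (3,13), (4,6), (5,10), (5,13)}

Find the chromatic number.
Clique number ω(G) = 3 (lower bound: χ ≥ ω).
The clique on [0, 5, 10] has size 3, forcing χ ≥ 3, and the coloring below uses 3 colors, so χ(G) = 3.
A valid 3-coloring: color 1: [0, 6]; color 2: [3, 4, 5]; color 3: [2, 10, 13].

χ(G) = 3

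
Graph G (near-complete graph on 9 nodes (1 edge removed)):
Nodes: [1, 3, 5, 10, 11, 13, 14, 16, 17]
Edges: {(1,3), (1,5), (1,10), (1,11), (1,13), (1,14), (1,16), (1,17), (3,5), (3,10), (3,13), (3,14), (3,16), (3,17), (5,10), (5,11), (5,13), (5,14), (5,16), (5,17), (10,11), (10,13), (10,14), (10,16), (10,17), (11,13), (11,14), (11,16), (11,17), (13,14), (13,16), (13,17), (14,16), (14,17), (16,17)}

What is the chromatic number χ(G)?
χ(G) = 8

Clique number ω(G) = 8 (lower bound: χ ≥ ω).
The clique on [1, 3, 5, 10, 13, 14, 16, 17] has size 8, forcing χ ≥ 8, and the coloring below uses 8 colors, so χ(G) = 8.
A valid 8-coloring: color 1: [16]; color 2: [13]; color 3: [5]; color 4: [10]; color 5: [14]; color 6: [1]; color 7: [17]; color 8: [3, 11].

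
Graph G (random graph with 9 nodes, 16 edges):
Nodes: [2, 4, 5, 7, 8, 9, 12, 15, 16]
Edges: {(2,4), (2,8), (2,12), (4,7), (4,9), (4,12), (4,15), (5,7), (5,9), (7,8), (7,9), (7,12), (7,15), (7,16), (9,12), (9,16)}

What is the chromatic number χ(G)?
Clique number ω(G) = 4 (lower bound: χ ≥ ω).
The clique on [4, 7, 9, 12] has size 4, forcing χ ≥ 4, and the coloring below uses 4 colors, so χ(G) = 4.
A valid 4-coloring: color 1: [2, 7]; color 2: [8, 9, 15]; color 3: [4, 5, 16]; color 4: [12].

χ(G) = 4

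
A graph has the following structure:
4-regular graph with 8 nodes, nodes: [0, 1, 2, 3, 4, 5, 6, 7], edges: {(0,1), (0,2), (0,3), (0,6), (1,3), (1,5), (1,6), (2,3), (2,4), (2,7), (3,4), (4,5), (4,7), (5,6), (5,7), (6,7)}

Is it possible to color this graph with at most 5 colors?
Yes, G is 5-colorable

A valid 5-coloring: color 1: [0, 5]; color 2: [1, 7]; color 3: [3, 6]; color 4: [4]; color 5: [2].
(χ(G) = 4 ≤ 5.)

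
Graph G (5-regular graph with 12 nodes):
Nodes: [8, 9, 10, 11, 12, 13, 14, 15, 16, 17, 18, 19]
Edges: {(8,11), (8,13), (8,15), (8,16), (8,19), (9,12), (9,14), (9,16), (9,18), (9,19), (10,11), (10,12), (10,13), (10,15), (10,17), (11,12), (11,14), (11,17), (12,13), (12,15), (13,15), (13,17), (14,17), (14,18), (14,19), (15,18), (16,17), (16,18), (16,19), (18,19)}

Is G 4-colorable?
Yes, G is 4-colorable

A valid 4-coloring: color 1: [12, 14, 16]; color 2: [11, 13, 19]; color 3: [8, 10, 18]; color 4: [9, 15, 17].
(χ(G) = 4 ≤ 4.)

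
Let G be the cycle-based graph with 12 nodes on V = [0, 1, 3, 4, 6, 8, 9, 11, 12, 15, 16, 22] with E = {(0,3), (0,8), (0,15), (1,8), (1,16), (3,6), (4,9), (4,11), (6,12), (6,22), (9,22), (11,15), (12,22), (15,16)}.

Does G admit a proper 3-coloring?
Yes, G is 3-colorable

A valid 3-coloring: color 1: [1, 3, 4, 15, 22]; color 2: [0, 6, 9, 11, 16]; color 3: [8, 12].
(χ(G) = 3 ≤ 3.)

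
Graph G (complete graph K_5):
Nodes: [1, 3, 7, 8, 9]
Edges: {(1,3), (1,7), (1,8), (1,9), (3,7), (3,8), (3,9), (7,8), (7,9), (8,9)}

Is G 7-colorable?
A valid 7-coloring: color 1: [7]; color 2: [3]; color 3: [9]; color 4: [8]; color 5: [1].
(χ(G) = 5 ≤ 7.)

Yes, G is 7-colorable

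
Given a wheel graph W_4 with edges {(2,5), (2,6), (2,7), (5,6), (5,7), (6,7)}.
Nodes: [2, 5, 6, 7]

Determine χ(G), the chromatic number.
χ(G) = 4

Clique number ω(G) = 4 (lower bound: χ ≥ ω).
The clique on [2, 5, 6, 7] has size 4, forcing χ ≥ 4, and the coloring below uses 4 colors, so χ(G) = 4.
A valid 4-coloring: color 1: [5]; color 2: [7]; color 3: [2]; color 4: [6].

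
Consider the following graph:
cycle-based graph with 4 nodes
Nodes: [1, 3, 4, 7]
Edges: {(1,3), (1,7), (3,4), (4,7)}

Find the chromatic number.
Clique number ω(G) = 2 (lower bound: χ ≥ ω).
The graph is bipartite (no odd cycle), so 2 colors suffice: χ(G) = 2.
A valid 2-coloring: color 1: [1, 4]; color 2: [3, 7].

χ(G) = 2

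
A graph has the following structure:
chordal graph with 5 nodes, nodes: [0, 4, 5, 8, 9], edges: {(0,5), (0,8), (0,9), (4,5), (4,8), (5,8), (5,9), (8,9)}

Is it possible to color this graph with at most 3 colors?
No, G is not 3-colorable

The clique on vertices [0, 5, 8, 9] has size 4 > 3, so it alone needs 4 colors.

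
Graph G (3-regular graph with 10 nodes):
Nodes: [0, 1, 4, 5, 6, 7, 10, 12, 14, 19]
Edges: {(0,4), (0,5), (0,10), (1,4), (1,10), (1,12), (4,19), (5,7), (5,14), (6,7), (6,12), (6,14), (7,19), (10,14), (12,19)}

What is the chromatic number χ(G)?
χ(G) = 3

Clique number ω(G) = 2 (lower bound: χ ≥ ω).
Odd cycle [0, 5, 14, 6, 12, 19, 4] needs 3 colors (χ ≥ 3).
The coloring below uses 3 colors, so χ(G) = 3.
A valid 3-coloring: color 1: [5, 6, 10, 19]; color 2: [4, 7, 12, 14]; color 3: [0, 1].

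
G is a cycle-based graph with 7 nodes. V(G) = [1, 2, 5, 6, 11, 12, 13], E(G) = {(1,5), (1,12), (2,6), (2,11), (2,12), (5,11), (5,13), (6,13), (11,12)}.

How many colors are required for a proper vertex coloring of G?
Clique number ω(G) = 3 (lower bound: χ ≥ ω).
The clique on [2, 11, 12] has size 3, forcing χ ≥ 3, and the coloring below uses 3 colors, so χ(G) = 3.
A valid 3-coloring: color 1: [2, 5]; color 2: [1, 6, 11]; color 3: [12, 13].

χ(G) = 3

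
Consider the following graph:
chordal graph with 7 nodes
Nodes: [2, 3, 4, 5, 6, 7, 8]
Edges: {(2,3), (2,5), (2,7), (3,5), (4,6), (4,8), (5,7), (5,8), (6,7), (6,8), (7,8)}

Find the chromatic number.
χ(G) = 3

Clique number ω(G) = 3 (lower bound: χ ≥ ω).
The clique on [4, 6, 8] has size 3, forcing χ ≥ 3, and the coloring below uses 3 colors, so χ(G) = 3.
A valid 3-coloring: color 1: [2, 8]; color 2: [5, 6]; color 3: [3, 4, 7].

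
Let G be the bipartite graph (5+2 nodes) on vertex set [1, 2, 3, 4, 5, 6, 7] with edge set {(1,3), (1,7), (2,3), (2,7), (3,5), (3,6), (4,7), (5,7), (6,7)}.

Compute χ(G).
χ(G) = 2

Clique number ω(G) = 2 (lower bound: χ ≥ ω).
The graph is bipartite (no odd cycle), so 2 colors suffice: χ(G) = 2.
A valid 2-coloring: color 1: [3, 7]; color 2: [1, 2, 4, 5, 6].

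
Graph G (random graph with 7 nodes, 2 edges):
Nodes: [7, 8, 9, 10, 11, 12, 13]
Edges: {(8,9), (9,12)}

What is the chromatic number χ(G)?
Clique number ω(G) = 2 (lower bound: χ ≥ ω).
The graph is bipartite (no odd cycle), so 2 colors suffice: χ(G) = 2.
A valid 2-coloring: color 1: [7, 9, 10, 11, 13]; color 2: [8, 12].

χ(G) = 2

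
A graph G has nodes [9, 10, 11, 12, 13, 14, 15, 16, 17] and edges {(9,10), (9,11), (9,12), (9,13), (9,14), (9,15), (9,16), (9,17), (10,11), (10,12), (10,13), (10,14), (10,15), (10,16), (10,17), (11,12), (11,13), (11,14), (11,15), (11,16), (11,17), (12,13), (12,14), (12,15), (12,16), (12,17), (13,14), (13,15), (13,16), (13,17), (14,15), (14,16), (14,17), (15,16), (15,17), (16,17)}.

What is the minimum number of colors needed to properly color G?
χ(G) = 9

Clique number ω(G) = 9 (lower bound: χ ≥ ω).
The clique on [9, 10, 11, 12, 13, 14, 15, 16, 17] has size 9, forcing χ ≥ 9, and the coloring below uses 9 colors, so χ(G) = 9.
A valid 9-coloring: color 1: [9]; color 2: [17]; color 3: [14]; color 4: [11]; color 5: [13]; color 6: [16]; color 7: [10]; color 8: [12]; color 9: [15].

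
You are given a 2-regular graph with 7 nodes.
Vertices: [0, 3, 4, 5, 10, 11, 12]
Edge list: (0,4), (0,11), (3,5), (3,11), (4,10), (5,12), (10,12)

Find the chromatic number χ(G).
Clique number ω(G) = 2 (lower bound: χ ≥ ω).
Odd cycle [10, 4, 0, 11, 3, 5, 12] needs 3 colors (χ ≥ 3).
The coloring below uses 3 colors, so χ(G) = 3.
A valid 3-coloring: color 1: [0, 5, 10]; color 2: [3, 4, 12]; color 3: [11].

χ(G) = 3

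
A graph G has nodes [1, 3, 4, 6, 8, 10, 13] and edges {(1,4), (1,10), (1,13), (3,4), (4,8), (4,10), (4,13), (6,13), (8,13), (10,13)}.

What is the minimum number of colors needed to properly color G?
Clique number ω(G) = 4 (lower bound: χ ≥ ω).
The clique on [1, 4, 10, 13] has size 4, forcing χ ≥ 4, and the coloring below uses 4 colors, so χ(G) = 4.
A valid 4-coloring: color 1: [3, 13]; color 2: [4, 6]; color 3: [1, 8]; color 4: [10].

χ(G) = 4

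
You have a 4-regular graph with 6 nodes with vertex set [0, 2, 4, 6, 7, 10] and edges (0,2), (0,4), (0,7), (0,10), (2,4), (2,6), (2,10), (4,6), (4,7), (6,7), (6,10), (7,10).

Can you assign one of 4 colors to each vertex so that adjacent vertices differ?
A valid 4-coloring: color 1: [2, 7]; color 2: [0, 6]; color 3: [4, 10].
(χ(G) = 3 ≤ 4.)

Yes, G is 4-colorable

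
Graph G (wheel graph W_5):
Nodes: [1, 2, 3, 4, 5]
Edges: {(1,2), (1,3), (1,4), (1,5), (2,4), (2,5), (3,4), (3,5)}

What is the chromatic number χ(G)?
Clique number ω(G) = 3 (lower bound: χ ≥ ω).
The clique on [1, 2, 4] has size 3, forcing χ ≥ 3, and the coloring below uses 3 colors, so χ(G) = 3.
A valid 3-coloring: color 1: [1]; color 2: [2, 3]; color 3: [4, 5].

χ(G) = 3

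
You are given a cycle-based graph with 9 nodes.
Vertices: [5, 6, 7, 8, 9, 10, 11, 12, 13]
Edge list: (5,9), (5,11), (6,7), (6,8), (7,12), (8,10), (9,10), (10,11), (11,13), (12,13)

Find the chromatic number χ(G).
χ(G) = 3

Clique number ω(G) = 2 (lower bound: χ ≥ ω).
Odd cycle [10, 11, 13, 12, 7, 6, 8] needs 3 colors (χ ≥ 3).
The coloring below uses 3 colors, so χ(G) = 3.
A valid 3-coloring: color 1: [5, 6, 10, 13]; color 2: [8, 9, 11, 12]; color 3: [7].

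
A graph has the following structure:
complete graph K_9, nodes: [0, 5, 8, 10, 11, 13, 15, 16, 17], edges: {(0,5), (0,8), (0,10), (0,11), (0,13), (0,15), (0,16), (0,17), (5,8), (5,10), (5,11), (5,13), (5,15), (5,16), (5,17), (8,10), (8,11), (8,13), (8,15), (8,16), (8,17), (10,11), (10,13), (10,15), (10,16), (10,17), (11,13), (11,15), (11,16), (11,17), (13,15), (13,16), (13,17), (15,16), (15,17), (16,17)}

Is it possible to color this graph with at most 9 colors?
A valid 9-coloring: color 1: [13]; color 2: [10]; color 3: [16]; color 4: [11]; color 5: [17]; color 6: [5]; color 7: [8]; color 8: [0]; color 9: [15].
(χ(G) = 9 ≤ 9.)

Yes, G is 9-colorable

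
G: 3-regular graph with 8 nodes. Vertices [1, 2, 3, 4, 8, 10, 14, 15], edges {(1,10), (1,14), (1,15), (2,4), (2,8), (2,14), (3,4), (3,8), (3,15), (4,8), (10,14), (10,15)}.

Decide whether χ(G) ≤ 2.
The clique on vertices [1, 10, 14] has size 3 > 2, so it alone needs 3 colors.

No, G is not 2-colorable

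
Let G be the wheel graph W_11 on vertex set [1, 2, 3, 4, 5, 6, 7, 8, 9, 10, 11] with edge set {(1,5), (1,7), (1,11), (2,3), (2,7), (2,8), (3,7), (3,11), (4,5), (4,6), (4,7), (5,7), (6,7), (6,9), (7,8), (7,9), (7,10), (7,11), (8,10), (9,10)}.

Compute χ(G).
Clique number ω(G) = 3 (lower bound: χ ≥ ω).
The clique on [1, 7, 11] has size 3, forcing χ ≥ 3, and the coloring below uses 3 colors, so χ(G) = 3.
A valid 3-coloring: color 1: [7]; color 2: [2, 5, 6, 10, 11]; color 3: [1, 3, 4, 8, 9].

χ(G) = 3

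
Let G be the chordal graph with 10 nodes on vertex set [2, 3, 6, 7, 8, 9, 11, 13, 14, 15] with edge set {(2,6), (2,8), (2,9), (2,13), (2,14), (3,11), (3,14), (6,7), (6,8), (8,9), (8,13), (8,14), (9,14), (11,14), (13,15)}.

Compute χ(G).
Clique number ω(G) = 4 (lower bound: χ ≥ ω).
The clique on [2, 8, 9, 14] has size 4, forcing χ ≥ 4, and the coloring below uses 4 colors, so χ(G) = 4.
A valid 4-coloring: color 1: [6, 13, 14]; color 2: [2, 7, 11, 15]; color 3: [3, 8]; color 4: [9].

χ(G) = 4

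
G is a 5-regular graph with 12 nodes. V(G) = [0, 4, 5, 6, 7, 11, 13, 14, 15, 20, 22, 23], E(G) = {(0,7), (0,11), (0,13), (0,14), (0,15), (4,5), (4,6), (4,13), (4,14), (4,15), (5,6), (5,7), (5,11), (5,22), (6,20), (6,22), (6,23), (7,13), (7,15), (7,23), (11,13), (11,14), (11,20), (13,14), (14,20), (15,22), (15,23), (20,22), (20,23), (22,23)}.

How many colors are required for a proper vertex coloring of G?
χ(G) = 4

Clique number ω(G) = 4 (lower bound: χ ≥ ω).
The clique on [0, 11, 13, 14] has size 4, forcing χ ≥ 4, and the coloring below uses 4 colors, so χ(G) = 4.
A valid 4-coloring: color 1: [0, 4, 20]; color 2: [5, 13, 23]; color 3: [7, 14, 22]; color 4: [6, 11, 15].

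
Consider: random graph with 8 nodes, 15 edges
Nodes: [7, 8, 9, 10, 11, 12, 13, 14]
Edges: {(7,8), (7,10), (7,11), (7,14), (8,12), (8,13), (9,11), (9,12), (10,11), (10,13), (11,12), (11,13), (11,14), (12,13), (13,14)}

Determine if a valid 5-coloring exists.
A valid 5-coloring: color 1: [8, 11]; color 2: [7, 9, 13]; color 3: [10, 12, 14].
(χ(G) = 3 ≤ 5.)

Yes, G is 5-colorable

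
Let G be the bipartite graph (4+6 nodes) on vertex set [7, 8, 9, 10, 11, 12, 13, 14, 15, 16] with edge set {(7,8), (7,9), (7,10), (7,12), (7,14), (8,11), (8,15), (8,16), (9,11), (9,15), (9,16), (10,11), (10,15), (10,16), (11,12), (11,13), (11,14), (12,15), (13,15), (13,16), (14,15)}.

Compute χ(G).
Clique number ω(G) = 2 (lower bound: χ ≥ ω).
The graph is bipartite (no odd cycle), so 2 colors suffice: χ(G) = 2.
A valid 2-coloring: color 1: [7, 11, 15, 16]; color 2: [8, 9, 10, 12, 13, 14].

χ(G) = 2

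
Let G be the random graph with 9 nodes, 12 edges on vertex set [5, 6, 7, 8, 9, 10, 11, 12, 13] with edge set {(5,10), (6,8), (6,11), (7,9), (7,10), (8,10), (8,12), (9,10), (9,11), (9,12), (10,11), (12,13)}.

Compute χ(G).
χ(G) = 3

Clique number ω(G) = 3 (lower bound: χ ≥ ω).
The clique on [9, 10, 11] has size 3, forcing χ ≥ 3, and the coloring below uses 3 colors, so χ(G) = 3.
A valid 3-coloring: color 1: [6, 10, 12]; color 2: [5, 8, 9, 13]; color 3: [7, 11].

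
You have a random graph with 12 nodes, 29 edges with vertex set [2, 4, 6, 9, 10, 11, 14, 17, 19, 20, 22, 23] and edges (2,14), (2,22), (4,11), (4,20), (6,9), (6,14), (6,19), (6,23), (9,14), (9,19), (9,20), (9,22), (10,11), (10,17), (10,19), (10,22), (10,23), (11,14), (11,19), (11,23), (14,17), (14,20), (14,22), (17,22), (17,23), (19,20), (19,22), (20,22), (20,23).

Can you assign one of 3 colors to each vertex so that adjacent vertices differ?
The clique on vertices [9, 14, 20, 22] has size 4 > 3, so it alone needs 4 colors.

No, G is not 3-colorable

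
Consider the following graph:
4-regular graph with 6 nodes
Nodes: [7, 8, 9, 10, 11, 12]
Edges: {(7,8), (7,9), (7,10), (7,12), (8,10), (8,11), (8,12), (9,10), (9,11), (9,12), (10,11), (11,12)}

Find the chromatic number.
χ(G) = 3

Clique number ω(G) = 3 (lower bound: χ ≥ ω).
The clique on [8, 10, 11] has size 3, forcing χ ≥ 3, and the coloring below uses 3 colors, so χ(G) = 3.
A valid 3-coloring: color 1: [7, 11]; color 2: [8, 9]; color 3: [10, 12].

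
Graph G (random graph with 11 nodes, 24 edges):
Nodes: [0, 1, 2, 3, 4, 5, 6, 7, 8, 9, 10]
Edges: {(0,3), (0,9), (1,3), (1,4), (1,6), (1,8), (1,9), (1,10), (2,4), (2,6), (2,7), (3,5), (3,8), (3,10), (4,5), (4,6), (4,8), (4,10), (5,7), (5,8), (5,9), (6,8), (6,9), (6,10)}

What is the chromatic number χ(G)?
Clique number ω(G) = 4 (lower bound: χ ≥ ω).
The clique on [1, 4, 6, 8] has size 4, forcing χ ≥ 4, and the coloring below uses 4 colors, so χ(G) = 4.
A valid 4-coloring: color 1: [0, 5, 6]; color 2: [3, 4, 7, 9]; color 3: [1, 2]; color 4: [8, 10].

χ(G) = 4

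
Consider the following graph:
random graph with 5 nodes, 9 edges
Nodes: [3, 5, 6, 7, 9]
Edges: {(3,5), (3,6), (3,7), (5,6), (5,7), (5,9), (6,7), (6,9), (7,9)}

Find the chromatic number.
Clique number ω(G) = 4 (lower bound: χ ≥ ω).
The clique on [5, 6, 7, 9] has size 4, forcing χ ≥ 4, and the coloring below uses 4 colors, so χ(G) = 4.
A valid 4-coloring: color 1: [6]; color 2: [5]; color 3: [7]; color 4: [3, 9].

χ(G) = 4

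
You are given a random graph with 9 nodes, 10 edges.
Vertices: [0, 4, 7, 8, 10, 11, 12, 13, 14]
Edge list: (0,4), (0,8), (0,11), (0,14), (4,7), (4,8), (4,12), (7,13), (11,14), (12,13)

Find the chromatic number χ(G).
Clique number ω(G) = 3 (lower bound: χ ≥ ω).
The clique on [0, 4, 8] has size 3, forcing χ ≥ 3, and the coloring below uses 3 colors, so χ(G) = 3.
A valid 3-coloring: color 1: [0, 7, 10, 12]; color 2: [4, 11, 13]; color 3: [8, 14].

χ(G) = 3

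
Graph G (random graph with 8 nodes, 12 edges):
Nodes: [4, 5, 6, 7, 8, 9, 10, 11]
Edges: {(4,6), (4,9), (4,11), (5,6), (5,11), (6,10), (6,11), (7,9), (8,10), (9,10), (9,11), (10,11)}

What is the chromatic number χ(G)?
χ(G) = 3

Clique number ω(G) = 3 (lower bound: χ ≥ ω).
The clique on [9, 10, 11] has size 3, forcing χ ≥ 3, and the coloring below uses 3 colors, so χ(G) = 3.
A valid 3-coloring: color 1: [7, 8, 11]; color 2: [6, 9]; color 3: [4, 5, 10].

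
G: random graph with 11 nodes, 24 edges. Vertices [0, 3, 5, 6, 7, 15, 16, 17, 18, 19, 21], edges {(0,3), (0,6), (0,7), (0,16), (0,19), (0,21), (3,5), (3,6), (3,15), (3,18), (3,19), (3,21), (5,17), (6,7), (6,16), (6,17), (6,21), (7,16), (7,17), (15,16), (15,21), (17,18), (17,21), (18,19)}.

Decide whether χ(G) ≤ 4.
Yes, G is 4-colorable

A valid 4-coloring: color 1: [3, 16, 17]; color 2: [5, 6, 15, 19]; color 3: [0, 18]; color 4: [7, 21].
(χ(G) = 4 ≤ 4.)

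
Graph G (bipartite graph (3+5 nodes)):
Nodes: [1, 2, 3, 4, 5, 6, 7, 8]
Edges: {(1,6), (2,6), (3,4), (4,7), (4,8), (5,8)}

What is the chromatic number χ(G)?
χ(G) = 2

Clique number ω(G) = 2 (lower bound: χ ≥ ω).
The graph is bipartite (no odd cycle), so 2 colors suffice: χ(G) = 2.
A valid 2-coloring: color 1: [4, 5, 6]; color 2: [1, 2, 3, 7, 8].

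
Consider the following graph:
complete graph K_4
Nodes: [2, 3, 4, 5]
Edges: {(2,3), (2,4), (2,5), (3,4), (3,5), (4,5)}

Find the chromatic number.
Clique number ω(G) = 4 (lower bound: χ ≥ ω).
The clique on [2, 3, 4, 5] has size 4, forcing χ ≥ 4, and the coloring below uses 4 colors, so χ(G) = 4.
A valid 4-coloring: color 1: [4]; color 2: [5]; color 3: [3]; color 4: [2].

χ(G) = 4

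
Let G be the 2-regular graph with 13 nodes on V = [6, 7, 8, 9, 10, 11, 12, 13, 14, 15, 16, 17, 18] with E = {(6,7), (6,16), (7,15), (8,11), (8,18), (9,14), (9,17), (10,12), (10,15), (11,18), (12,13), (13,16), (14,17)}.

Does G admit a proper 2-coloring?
No, G is not 2-colorable

The clique on vertices [8, 11, 18] has size 3 > 2, so it alone needs 3 colors.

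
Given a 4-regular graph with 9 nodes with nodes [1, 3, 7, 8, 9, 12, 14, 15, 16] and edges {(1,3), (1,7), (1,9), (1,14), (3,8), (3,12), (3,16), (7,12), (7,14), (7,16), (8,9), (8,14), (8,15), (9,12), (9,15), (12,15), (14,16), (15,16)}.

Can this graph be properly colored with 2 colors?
No, G is not 2-colorable

The clique on vertices [1, 7, 14] has size 3 > 2, so it alone needs 3 colors.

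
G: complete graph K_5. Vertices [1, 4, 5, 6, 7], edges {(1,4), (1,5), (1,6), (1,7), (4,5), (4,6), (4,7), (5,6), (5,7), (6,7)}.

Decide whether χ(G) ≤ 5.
Yes, G is 5-colorable

A valid 5-coloring: color 1: [7]; color 2: [6]; color 3: [5]; color 4: [1]; color 5: [4].
(χ(G) = 5 ≤ 5.)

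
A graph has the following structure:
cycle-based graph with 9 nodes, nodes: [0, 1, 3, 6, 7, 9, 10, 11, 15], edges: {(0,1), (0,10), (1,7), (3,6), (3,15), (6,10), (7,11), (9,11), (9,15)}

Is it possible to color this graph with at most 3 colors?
A valid 3-coloring: color 1: [1, 6, 11, 15]; color 2: [0, 3, 7, 9]; color 3: [10].
(χ(G) = 3 ≤ 3.)

Yes, G is 3-colorable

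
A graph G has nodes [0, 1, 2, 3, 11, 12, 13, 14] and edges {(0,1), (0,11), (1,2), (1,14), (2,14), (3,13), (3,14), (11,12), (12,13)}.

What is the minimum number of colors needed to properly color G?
χ(G) = 3

Clique number ω(G) = 3 (lower bound: χ ≥ ω).
The clique on [1, 2, 14] has size 3, forcing χ ≥ 3, and the coloring below uses 3 colors, so χ(G) = 3.
A valid 3-coloring: color 1: [1, 11, 13]; color 2: [0, 12, 14]; color 3: [2, 3].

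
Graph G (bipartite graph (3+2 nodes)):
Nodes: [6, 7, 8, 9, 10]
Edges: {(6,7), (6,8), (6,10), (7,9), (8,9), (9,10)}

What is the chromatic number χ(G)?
χ(G) = 2

Clique number ω(G) = 2 (lower bound: χ ≥ ω).
The graph is bipartite (no odd cycle), so 2 colors suffice: χ(G) = 2.
A valid 2-coloring: color 1: [6, 9]; color 2: [7, 8, 10].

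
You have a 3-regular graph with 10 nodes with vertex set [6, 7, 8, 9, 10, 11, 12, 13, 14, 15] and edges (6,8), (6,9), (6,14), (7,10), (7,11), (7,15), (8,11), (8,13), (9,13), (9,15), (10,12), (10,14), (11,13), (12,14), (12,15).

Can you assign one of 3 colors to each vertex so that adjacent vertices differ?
A valid 3-coloring: color 1: [7, 8, 9, 12]; color 2: [11, 14, 15]; color 3: [6, 10, 13].
(χ(G) = 3 ≤ 3.)

Yes, G is 3-colorable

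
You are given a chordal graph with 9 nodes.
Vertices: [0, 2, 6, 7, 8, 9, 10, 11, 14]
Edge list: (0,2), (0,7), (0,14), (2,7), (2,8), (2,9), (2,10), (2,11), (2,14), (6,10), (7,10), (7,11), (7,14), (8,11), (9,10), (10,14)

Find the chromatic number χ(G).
Clique number ω(G) = 4 (lower bound: χ ≥ ω).
The clique on [0, 2, 7, 14] has size 4, forcing χ ≥ 4, and the coloring below uses 4 colors, so χ(G) = 4.
A valid 4-coloring: color 1: [2, 6]; color 2: [7, 8, 9]; color 3: [0, 10, 11]; color 4: [14].

χ(G) = 4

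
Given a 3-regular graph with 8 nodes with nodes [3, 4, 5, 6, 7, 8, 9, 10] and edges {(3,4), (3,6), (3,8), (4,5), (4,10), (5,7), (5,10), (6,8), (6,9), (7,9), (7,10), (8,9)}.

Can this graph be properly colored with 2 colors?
No, G is not 2-colorable

The clique on vertices [3, 6, 8] has size 3 > 2, so it alone needs 3 colors.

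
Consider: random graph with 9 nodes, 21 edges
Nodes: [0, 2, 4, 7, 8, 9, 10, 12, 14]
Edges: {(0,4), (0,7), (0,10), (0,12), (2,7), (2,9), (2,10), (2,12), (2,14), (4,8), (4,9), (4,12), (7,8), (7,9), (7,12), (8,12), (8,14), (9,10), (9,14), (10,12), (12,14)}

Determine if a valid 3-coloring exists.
A valid 3-coloring: color 1: [9, 12]; color 2: [0, 2, 8]; color 3: [4, 7, 10, 14].
(χ(G) = 3 ≤ 3.)

Yes, G is 3-colorable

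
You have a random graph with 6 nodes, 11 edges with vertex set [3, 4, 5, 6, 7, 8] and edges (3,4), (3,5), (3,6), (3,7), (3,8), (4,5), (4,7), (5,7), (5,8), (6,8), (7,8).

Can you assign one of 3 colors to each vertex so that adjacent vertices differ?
No, G is not 3-colorable

The clique on vertices [3, 5, 7, 8] has size 4 > 3, so it alone needs 4 colors.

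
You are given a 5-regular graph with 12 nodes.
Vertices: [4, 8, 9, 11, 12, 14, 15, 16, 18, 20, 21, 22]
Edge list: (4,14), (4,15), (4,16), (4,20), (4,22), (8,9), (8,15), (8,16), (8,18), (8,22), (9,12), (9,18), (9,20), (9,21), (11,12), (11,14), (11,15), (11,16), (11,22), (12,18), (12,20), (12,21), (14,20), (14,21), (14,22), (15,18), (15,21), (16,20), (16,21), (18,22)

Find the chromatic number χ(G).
Clique number ω(G) = 3 (lower bound: χ ≥ ω).
Suppose a proper 3-coloring c exists. The clique [4, 14, 20] takes 3 distinct colors; by symmetry let c(4) = 1, c(14) = 2, c(20) = 3.
- Vertex 16: neighbors [4, 20] already have colors [1, 3] ⇒ c(16) = 2.
- Vertex 22: neighbors [4, 14] already have colors [1, 2] ⇒ c(22) = 3.
- Vertex 8: neighbors [16, 22] already have colors [2, 3] ⇒ c(8) = 1.
- Vertex 9: neighbors [8, 20] already have colors [1, 3] ⇒ c(9) = 2.
- Vertex 18: neighbors [8, 9, 22] already have colors [1, 2, 3] — all 3 colors blocked. Contradiction.
The forced assignments end in a contradiction, so G has no proper 3-coloring (χ ≥ 4).
The coloring below uses 4 colors, so χ(G) = 4.
A valid 4-coloring: color 1: [20, 21, 22]; color 2: [9, 14, 15, 16]; color 3: [4, 11, 18]; color 4: [8, 12].

χ(G) = 4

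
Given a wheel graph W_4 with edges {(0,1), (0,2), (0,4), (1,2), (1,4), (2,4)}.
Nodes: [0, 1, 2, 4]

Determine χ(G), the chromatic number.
Clique number ω(G) = 4 (lower bound: χ ≥ ω).
The clique on [0, 1, 2, 4] has size 4, forcing χ ≥ 4, and the coloring below uses 4 colors, so χ(G) = 4.
A valid 4-coloring: color 1: [0]; color 2: [4]; color 3: [1]; color 4: [2].

χ(G) = 4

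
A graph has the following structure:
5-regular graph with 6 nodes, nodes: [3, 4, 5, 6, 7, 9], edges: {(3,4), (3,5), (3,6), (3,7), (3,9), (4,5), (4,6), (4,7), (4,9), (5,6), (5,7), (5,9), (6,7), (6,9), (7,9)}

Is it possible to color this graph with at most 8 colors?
Yes, G is 8-colorable

A valid 8-coloring: color 1: [4]; color 2: [9]; color 3: [5]; color 4: [3]; color 5: [7]; color 6: [6].
(χ(G) = 6 ≤ 8.)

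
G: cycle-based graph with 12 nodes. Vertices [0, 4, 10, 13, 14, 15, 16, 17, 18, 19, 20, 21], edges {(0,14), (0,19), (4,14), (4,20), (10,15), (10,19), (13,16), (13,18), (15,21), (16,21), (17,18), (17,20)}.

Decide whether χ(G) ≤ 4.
Yes, G is 4-colorable

A valid 4-coloring: color 1: [0, 4, 10, 13, 17, 21]; color 2: [14, 15, 16, 18, 19, 20].
(χ(G) = 2 ≤ 4.)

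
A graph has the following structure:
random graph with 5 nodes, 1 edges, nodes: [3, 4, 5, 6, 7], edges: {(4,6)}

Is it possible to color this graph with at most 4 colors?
A valid 4-coloring: color 1: [3, 4, 5, 7]; color 2: [6].
(χ(G) = 2 ≤ 4.)

Yes, G is 4-colorable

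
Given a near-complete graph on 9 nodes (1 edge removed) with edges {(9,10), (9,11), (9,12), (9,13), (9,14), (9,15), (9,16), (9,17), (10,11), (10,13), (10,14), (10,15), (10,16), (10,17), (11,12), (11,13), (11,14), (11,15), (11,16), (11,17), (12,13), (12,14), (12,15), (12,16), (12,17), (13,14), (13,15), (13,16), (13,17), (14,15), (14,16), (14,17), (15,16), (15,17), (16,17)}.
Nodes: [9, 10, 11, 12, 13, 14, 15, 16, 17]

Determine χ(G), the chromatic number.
Clique number ω(G) = 8 (lower bound: χ ≥ ω).
The clique on [9, 10, 11, 13, 14, 15, 16, 17] has size 8, forcing χ ≥ 8, and the coloring below uses 8 colors, so χ(G) = 8.
A valid 8-coloring: color 1: [9]; color 2: [15]; color 3: [13]; color 4: [11]; color 5: [16]; color 6: [17]; color 7: [14]; color 8: [10, 12].

χ(G) = 8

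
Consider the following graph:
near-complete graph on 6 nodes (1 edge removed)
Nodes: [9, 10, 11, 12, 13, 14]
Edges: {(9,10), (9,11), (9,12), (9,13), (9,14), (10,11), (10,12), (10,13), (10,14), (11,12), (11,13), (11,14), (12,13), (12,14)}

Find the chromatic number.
Clique number ω(G) = 5 (lower bound: χ ≥ ω).
The clique on [9, 10, 11, 12, 13] has size 5, forcing χ ≥ 5, and the coloring below uses 5 colors, so χ(G) = 5.
A valid 5-coloring: color 1: [10]; color 2: [11]; color 3: [9]; color 4: [12]; color 5: [13, 14].

χ(G) = 5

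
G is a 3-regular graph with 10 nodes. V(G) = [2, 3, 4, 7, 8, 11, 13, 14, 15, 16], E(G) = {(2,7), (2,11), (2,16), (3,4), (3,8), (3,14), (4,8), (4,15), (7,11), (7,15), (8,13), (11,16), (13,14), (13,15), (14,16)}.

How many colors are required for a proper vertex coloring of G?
χ(G) = 3

Clique number ω(G) = 3 (lower bound: χ ≥ ω).
The clique on [2, 11, 16] has size 3, forcing χ ≥ 3, and the coloring below uses 3 colors, so χ(G) = 3.
A valid 3-coloring: color 1: [3, 7, 13, 16]; color 2: [2, 4, 14]; color 3: [8, 11, 15].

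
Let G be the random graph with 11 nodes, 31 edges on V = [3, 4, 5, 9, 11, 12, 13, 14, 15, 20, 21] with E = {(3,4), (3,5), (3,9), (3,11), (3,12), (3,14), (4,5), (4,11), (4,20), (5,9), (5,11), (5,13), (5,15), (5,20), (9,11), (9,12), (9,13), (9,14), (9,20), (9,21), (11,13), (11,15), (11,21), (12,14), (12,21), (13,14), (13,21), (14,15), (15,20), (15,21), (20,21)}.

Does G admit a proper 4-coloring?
Yes, G is 4-colorable

A valid 4-coloring: color 1: [4, 9, 15]; color 2: [5, 14, 21]; color 3: [11, 12, 20]; color 4: [3, 13].
(χ(G) = 4 ≤ 4.)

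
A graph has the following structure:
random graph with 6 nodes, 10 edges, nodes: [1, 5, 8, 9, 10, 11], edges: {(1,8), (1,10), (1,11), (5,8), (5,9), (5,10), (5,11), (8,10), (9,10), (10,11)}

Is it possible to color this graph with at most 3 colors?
A valid 3-coloring: color 1: [10]; color 2: [1, 5]; color 3: [8, 9, 11].
(χ(G) = 3 ≤ 3.)

Yes, G is 3-colorable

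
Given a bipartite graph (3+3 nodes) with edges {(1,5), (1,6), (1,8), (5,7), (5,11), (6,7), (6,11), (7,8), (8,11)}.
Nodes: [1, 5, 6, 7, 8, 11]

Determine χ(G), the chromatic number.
χ(G) = 2

Clique number ω(G) = 2 (lower bound: χ ≥ ω).
The graph is bipartite (no odd cycle), so 2 colors suffice: χ(G) = 2.
A valid 2-coloring: color 1: [5, 6, 8]; color 2: [1, 7, 11].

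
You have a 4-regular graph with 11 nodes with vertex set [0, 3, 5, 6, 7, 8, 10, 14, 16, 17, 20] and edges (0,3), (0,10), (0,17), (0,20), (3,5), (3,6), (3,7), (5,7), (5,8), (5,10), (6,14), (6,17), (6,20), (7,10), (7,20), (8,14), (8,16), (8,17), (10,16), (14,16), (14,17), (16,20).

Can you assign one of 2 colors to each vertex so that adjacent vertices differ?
The clique on vertices [5, 7, 10] has size 3 > 2, so it alone needs 3 colors.

No, G is not 2-colorable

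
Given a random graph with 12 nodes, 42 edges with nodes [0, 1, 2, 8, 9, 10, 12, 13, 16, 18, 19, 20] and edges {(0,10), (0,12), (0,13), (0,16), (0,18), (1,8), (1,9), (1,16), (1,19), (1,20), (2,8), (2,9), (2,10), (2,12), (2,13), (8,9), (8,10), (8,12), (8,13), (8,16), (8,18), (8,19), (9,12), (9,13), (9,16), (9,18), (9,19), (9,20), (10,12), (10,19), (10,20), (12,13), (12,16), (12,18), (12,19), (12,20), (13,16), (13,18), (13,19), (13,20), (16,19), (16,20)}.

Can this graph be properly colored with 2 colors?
No, G is not 2-colorable

The clique on vertices [8, 9, 12, 13, 16, 19] has size 6 > 2, so it alone needs 6 colors.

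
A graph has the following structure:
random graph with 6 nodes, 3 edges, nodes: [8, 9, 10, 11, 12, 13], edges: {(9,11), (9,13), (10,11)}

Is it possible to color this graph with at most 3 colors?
A valid 3-coloring: color 1: [8, 11, 12, 13]; color 2: [9, 10].
(χ(G) = 2 ≤ 3.)

Yes, G is 3-colorable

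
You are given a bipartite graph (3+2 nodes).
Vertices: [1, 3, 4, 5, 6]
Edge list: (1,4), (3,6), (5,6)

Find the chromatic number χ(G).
Clique number ω(G) = 2 (lower bound: χ ≥ ω).
The graph is bipartite (no odd cycle), so 2 colors suffice: χ(G) = 2.
A valid 2-coloring: color 1: [1, 6]; color 2: [3, 4, 5].

χ(G) = 2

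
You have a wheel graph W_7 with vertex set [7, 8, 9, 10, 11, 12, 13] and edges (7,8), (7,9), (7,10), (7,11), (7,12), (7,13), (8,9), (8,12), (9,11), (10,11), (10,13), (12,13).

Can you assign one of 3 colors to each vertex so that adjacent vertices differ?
A valid 3-coloring: color 1: [7]; color 2: [9, 10, 12]; color 3: [8, 11, 13].
(χ(G) = 3 ≤ 3.)

Yes, G is 3-colorable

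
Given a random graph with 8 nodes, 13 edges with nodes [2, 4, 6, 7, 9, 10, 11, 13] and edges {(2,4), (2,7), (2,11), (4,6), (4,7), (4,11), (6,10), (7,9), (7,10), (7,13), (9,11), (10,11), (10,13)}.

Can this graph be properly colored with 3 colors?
A valid 3-coloring: color 1: [6, 7, 11]; color 2: [4, 9, 10]; color 3: [2, 13].
(χ(G) = 3 ≤ 3.)

Yes, G is 3-colorable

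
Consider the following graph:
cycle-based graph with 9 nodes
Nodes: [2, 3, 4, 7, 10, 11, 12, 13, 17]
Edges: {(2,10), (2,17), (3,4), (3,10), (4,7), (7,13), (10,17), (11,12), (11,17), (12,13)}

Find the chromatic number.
χ(G) = 3

Clique number ω(G) = 3 (lower bound: χ ≥ ω).
The clique on [2, 10, 17] has size 3, forcing χ ≥ 3, and the coloring below uses 3 colors, so χ(G) = 3.
A valid 3-coloring: color 1: [4, 10, 11, 13]; color 2: [3, 7, 12, 17]; color 3: [2].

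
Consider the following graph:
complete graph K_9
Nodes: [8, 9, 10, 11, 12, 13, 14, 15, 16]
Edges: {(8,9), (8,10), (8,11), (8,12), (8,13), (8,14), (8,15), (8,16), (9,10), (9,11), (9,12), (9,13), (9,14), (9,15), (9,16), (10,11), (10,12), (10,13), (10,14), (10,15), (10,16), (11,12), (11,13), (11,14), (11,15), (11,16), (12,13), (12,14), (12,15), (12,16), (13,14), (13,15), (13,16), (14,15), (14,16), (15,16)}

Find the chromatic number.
χ(G) = 9

Clique number ω(G) = 9 (lower bound: χ ≥ ω).
The clique on [8, 9, 10, 11, 12, 13, 14, 15, 16] has size 9, forcing χ ≥ 9, and the coloring below uses 9 colors, so χ(G) = 9.
A valid 9-coloring: color 1: [15]; color 2: [9]; color 3: [12]; color 4: [10]; color 5: [16]; color 6: [11]; color 7: [8]; color 8: [13]; color 9: [14].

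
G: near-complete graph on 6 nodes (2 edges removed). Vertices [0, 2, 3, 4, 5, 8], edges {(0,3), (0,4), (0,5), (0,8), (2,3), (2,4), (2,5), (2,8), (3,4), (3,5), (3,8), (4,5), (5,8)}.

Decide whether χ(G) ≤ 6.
Yes, G is 6-colorable

A valid 6-coloring: color 1: [3]; color 2: [5]; color 3: [4, 8]; color 4: [0, 2].
(χ(G) = 4 ≤ 6.)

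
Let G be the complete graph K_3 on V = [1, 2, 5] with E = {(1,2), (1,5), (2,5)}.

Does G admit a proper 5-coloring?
Yes, G is 5-colorable

A valid 5-coloring: color 1: [1]; color 2: [5]; color 3: [2].
(χ(G) = 3 ≤ 5.)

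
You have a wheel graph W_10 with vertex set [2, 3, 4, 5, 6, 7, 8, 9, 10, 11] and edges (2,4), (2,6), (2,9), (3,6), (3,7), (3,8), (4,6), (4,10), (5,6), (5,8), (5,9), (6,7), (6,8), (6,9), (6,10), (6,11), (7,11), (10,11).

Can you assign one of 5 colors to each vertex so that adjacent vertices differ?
Yes, G is 5-colorable

A valid 5-coloring: color 1: [6]; color 2: [2, 3, 5, 11]; color 3: [7, 8, 9, 10]; color 4: [4].
(χ(G) = 4 ≤ 5.)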